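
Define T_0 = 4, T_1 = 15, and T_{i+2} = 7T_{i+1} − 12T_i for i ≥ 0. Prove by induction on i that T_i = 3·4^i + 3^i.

Base cases: T_0 = 4 and 3·4^0 + 3^0 = 4; T_1 = 15 and 3·4^1 + 3^1 = 15.
Assume T_j = 3·4^j + 3^j for all 0 ≤ j ≤ r, where r ≥ 1.
Then T_{r+1} = 7T_r − 12T_{r−1} = 7·(3·4^r + 3^r) − 12·(3·4^{r−1} + 3^{r−1}) = 3·(7·4 − 12)4^{r−1} + (7·3 − 12)3^{r−1} = 48·4^{r−1} + 9·3^{r−1} = 3·4^{r+1} + 3^{r+1}.
This completes the inductive step, so T_i = 3·4^i + 3^i for all i ≥ 0.

T_i = 3·4^i + 3^i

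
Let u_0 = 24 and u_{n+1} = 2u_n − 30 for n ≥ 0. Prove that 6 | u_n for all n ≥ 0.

Base case: u_0 = 24 = 6·4, so 6 | u_0.
Assume 6 | u_k, so u_k = 6t for some integer t.
Then u_{k+1} = 2u_k − 30 = 2·(6t) − 30 = 6(2t − 5), so 6 | u_{k+1}.
This completes the inductive step, so 6 | u_n for all n ≥ 0.

6 | u_n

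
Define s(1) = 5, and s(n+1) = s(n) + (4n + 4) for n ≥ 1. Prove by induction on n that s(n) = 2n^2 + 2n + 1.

Base case: s(1) = 5, and 2·1^2 + 2·1 + 1 = 5.
Assume s(r) = 2r^2 + 2r + 1.
Then s(r+1) = s(r) + (4r + 4) = (2r^2 + 2r + 1) + (4r + 4) = 2r^2 + 6r + 5,
and 2·(r+1)^2 + 2·(r+1) + 1 = 2r^2 + 6r + 5.
This completes the inductive step, so s(n) = 2n^2 + 2n + 1 for all n ≥ 1.

s(n) = 2n^2 + 2n + 1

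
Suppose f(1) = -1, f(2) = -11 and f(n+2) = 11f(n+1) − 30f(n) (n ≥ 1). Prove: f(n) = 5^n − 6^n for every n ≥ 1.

Base cases: f(1) = -1 and 5^1 − 6^1 = -1; f(2) = -11 and 5^2 − 6^2 = -11.
Assume f(j) = 5^j − 6^j for all 1 ≤ j ≤ k, where k ≥ 2.
Then f(k+1) = 11f(k) − 30f(k−1) = 11·(5^k − 6^k) − 30·(5^{k−1} − 6^{k−1}) = (11·5 − 30)5^{k−1} − (11·6 − 30)6^{k−1} = 25·5^{k−1} − 36·6^{k−1} = 5^{k+1} − 6^{k+1}.
So the formula holds for k+1, and by strong induction f(n) = 5^n − 6^n for all n ≥ 1.

f(n) = 5^n − 6^n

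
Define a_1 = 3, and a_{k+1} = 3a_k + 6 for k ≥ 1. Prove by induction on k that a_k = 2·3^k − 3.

Base case: a_1 = 3, and 2·3^1 − 3 = 6 − 3 = 3.
Assume a_j = 2·3^j − 3 for some j ≥ 1.
Then a_{j+1} = 3a_j + 6 = 3·(2·3^j − 3) + 6 = 6·3^j − 9 + 6 = 2·3^{j+1} − 3.
Hence a_k = 2·3^k − 3 for every k ≥ 1, by induction.

a_k = 2·3^k − 3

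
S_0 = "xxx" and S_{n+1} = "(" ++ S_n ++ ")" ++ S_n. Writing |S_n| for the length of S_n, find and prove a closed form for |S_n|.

Claim: |S_n| = 5·2^n − 2.

Base case: |S_0| = 3, and 5·2^0 − 2 = 3.
Assume |S_k| = 5·2^k − 2.
Then |S_{k+1}| = 1 + |S_k| + 1 + |S_k| = 2|S_k| + 2 = 2(5·2^k − 2) + 2 = 5·2^{k+1} − 4 + 2 = 5·2^{k+1} − 2.
By induction, |S_n| = 5·2^n − 2 for all n ≥ 0.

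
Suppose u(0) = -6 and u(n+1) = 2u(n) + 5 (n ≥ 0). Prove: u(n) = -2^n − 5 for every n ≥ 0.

Base case: u(0) = -6, and -2^0 − 5 = -1 − 5 = -6.
Assume u(r) = -2^r − 5 for some r ≥ 0.
Then u(r+1) = 2u(r) + 5 = 2·(-2^r − 5) + 5 = -2^{r+1} − 10 + 5 = -2^{r+1} − 5.
So the formula holds for r+1, and by induction u(n) = -2^n − 5 for all n ≥ 0.

u(n) = -2^n − 5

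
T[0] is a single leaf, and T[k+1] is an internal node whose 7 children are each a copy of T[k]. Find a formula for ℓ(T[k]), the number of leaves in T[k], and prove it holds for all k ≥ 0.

Claim: ℓ(T[k]) = 7^k.

Base case: ℓ(T[0]) = 1, and 7^0 = 1.
Assume ℓ(T[m]) = 7^m.
Then ℓ(T[m+1]) = 7·ℓ(T[m]) = 7·7^m = 7^{m+1}.
By induction, ℓ(T[k]) = 7^k for all k ≥ 0.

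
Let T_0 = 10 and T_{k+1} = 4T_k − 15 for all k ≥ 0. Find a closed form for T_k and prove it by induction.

Claim: T_k = 5·4^k + 5.

Base case: T_0 = 10, and 5·4^0 + 5 = 5 + 5 = 10.
Assume T_m = 5·4^m + 5 for some m ≥ 0.
Then T_{m+1} = 4T_m − 15 = 4·(5·4^m + 5) − 15 = 20·4^m + 20 − 15 = 5·4^{m+1} + 5.
So the formula holds for m+1, and by induction T_k = 5·4^k + 5 for all k ≥ 0.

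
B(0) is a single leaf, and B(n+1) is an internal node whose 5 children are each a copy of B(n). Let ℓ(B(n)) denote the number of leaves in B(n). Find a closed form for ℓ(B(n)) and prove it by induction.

Claim: ℓ(B(n)) = 5^n.

Base case: ℓ(B(0)) = 1, and 5^0 = 1.
Assume ℓ(B(r)) = 5^r.
Then ℓ(B(r+1)) = 5·ℓ(B(r)) = 5·5^r = 5^{r+1}.
By induction, ℓ(B(n)) = 5^n for all n ≥ 0.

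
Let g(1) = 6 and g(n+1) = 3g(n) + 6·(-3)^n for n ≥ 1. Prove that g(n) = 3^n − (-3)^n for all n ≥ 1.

Base case: g(1) = 6, and 3^1 − (-3)^1 = 3 + 3 = 6.
Assume g(r) = 3^r − (-3)^r for some r ≥ 1.
Then g(r+1) = 3g(r) + 6·(-3)^r = 3·(3^r − (-3)^r) + 6·(-3)^r = 3^{r+1} − 3·(-3)^r + 6·(-3)^r = 3^{r+1} + 3·(-3)^r = 3^{r+1} − (-3)^{r+1}.
This completes the inductive step, so g(n) = 3^n − (-3)^n for all n ≥ 1.

g(n) = 3^n − (-3)^n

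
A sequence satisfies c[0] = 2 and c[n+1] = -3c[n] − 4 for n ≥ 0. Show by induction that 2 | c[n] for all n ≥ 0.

Base case: c[0] = 2 = 2·1, so 2 | c[0].
Assume 2 | c[j], so c[j] = 2t for some integer t.
Then c[j+1] = -3c[j] − 4 = -3·(2t) − 4 = 2(-3t − 2), so 2 | c[j+1].
So the property holds for j+1, and by induction 2 | c[n] for all n ≥ 0.

2 | c[n]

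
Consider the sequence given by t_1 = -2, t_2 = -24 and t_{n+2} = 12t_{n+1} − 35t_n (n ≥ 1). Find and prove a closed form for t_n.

Claim: t_n = 5^n − 7^n.

Base cases: t_1 = -2 and 5^1 − 7^1 = -2; t_2 = -24 and 5^2 − 7^2 = -24.
Assume t_i = 5^i − 7^i for all 1 ≤ i ≤ j, where j ≥ 2.
Then t_{j+1} = 12t_j − 35t_{j−1} = 12·(5^j − 7^j) − 35·(5^{j−1} − 7^{j−1}) = (12·5 − 35)5^{j−1} − (12·7 − 35)7^{j−1} = 25·5^{j−1} − 49·7^{j−1} = 5^{j+1} − 7^{j+1}.
Hence t_n = 5^n − 7^n for every n ≥ 1, by strong induction.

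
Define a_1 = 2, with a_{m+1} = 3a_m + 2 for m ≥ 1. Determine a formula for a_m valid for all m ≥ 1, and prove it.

Claim: a_m = 3^m − 1.

Base case: a_1 = 2, and 3^1 − 1 = 3 − 1 = 2.
Assume a_j = 3^j − 1 for some j ≥ 1.
Then a_{j+1} = 3a_j + 2 = 3·(3^j − 1) + 2 = 3^{j+1} − 3 + 2 = 3^{j+1} − 1.
So the formula holds for j+1, and by induction a_m = 3^m − 1 for all m ≥ 1.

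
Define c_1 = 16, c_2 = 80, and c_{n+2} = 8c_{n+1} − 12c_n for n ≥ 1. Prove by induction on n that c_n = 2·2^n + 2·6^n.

Base cases: c_1 = 16 and 2·2^1 + 2·6^1 = 16; c_2 = 80 and 2·2^2 + 2·6^2 = 80.
Assume c_j = 2·2^j + 2·6^j for all 1 ≤ j ≤ m, where m ≥ 2.
Then c_{m+1} = 8c_m − 12c_{m−1} = 8·(2·2^m + 2·6^m) − 12·(2·2^{m−1} + 2·6^{m−1}) = 2·(8·2 − 12)2^{m−1} + 2·(8·6 − 12)6^{m−1} = 8·2^{m−1} + 72·6^{m−1} = 2·2^{m+1} + 2·6^{m+1}.
By strong induction, c_n = 2·2^n + 2·6^n for all n ≥ 1.

c_n = 2·2^n + 2·6^n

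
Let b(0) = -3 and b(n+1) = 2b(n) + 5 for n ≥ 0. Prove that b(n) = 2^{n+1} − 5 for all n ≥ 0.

Base case: b(0) = -3, and 2^{0+1} − 5 = 2 − 5 = -3.
Assume b(j) = 2^{j+1} − 5 for some j ≥ 0.
Then b(j+1) = 2b(j) + 5 = 2·(2^{j+1} − 5) + 5 = 2^{j+2} − 10 + 5 = 2^{j+2} − 5.
So the formula holds for j+1, and by induction b(n) = 2^{n+1} − 5 for all n ≥ 0.

b(n) = 2^{n+1} − 5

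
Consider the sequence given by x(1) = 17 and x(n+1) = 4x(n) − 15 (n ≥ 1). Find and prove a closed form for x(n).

Claim: x(n) = 3·4^n + 5.

Base case: x(1) = 17, and 3·4^1 + 5 = 12 + 5 = 17.
Assume x(m) = 3·4^m + 5 for some m ≥ 1.
Then x(m+1) = 4x(m) − 15 = 4·(3·4^m + 5) − 15 = 12·4^m + 20 − 15 = 3·4^{m+1} + 5.
Hence x(n) = 3·4^n + 5 for every n ≥ 1, by induction.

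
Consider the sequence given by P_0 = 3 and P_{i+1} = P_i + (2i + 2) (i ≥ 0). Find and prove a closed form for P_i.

Claim: P_i = i^2 + i + 3.

Base case: P_0 = 3, and 0^2 + 0 + 3 = 3.
Assume P_m = m^2 + m + 3.
Then P_{m+1} = P_m + (2m + 2) = (m^2 + m + 3) + (2m + 2) = m^2 + 3m + 5,
and (m+1)^2 + (m+1) + 3 = m^2 + 3m + 5.
This completes the inductive step, so P_i = i^2 + i + 3 for all i ≥ 0.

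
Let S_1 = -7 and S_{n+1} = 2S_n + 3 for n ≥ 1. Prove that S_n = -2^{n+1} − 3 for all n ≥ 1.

Base case: S_1 = -7, and -2^{1+1} − 3 = -4 − 3 = -7.
Assume S_j = -2^{j+1} − 3 for some j ≥ 1.
Then S_{j+1} = 2S_j + 3 = 2·(-2^{j+1} − 3) + 3 = -2^{j+2} − 6 + 3 = -2^{j+2} − 3.
This completes the inductive step, so S_n = -2^{n+1} − 3 for all n ≥ 1.

S_n = -2^{n+1} − 3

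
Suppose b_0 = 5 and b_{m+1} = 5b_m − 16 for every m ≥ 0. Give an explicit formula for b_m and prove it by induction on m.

Claim: b_m = 5^m + 4.

Base case: b_0 = 5, and 5^0 + 4 = 1 + 4 = 5.
Assume b_r = 5^r + 4 for some r ≥ 0.
Then b_{r+1} = 5b_r − 16 = 5·(5^r + 4) − 16 = 5^{r+1} + 20 − 16 = 5^{r+1} + 4.
Hence b_m = 5^m + 4 for every m ≥ 0, by induction.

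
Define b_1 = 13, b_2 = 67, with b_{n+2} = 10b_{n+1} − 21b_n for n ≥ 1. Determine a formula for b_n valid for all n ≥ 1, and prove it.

Claim: b_n = 2·3^n + 7^n.

Base cases: b_1 = 13 and 2·3^1 + 7^1 = 13; b_2 = 67 and 2·3^2 + 7^2 = 67.
Assume b_j = 2·3^j + 7^j for all 1 ≤ j ≤ m, where m ≥ 2.
Then b_{m+1} = 10b_m − 21b_{m−1} = 10·(2·3^m + 7^m) − 21·(2·3^{m−1} + 7^{m−1}) = 2·(10·3 − 21)3^{m−1} + (10·7 − 21)7^{m−1} = 18·3^{m−1} + 49·7^{m−1} = 2·3^{m+1} + 7^{m+1}.
So the formula holds for m+1, and by strong induction b_n = 2·3^n + 7^n for all n ≥ 1.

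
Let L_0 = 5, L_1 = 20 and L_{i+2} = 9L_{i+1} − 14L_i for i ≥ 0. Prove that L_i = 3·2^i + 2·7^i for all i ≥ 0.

Base cases: L_0 = 5 and 3·2^0 + 2·7^0 = 5; L_1 = 20 and 3·2^1 + 2·7^1 = 20.
Assume L_j = 3·2^j + 2·7^j for all 0 ≤ j ≤ r, where r ≥ 1.
Then L_{r+1} = 9L_r − 14L_{r−1} = 9·(3·2^r + 2·7^r) − 14·(3·2^{r−1} + 2·7^{r−1}) = 3·(9·2 − 14)2^{r−1} + 2·(9·7 − 14)7^{r−1} = 12·2^{r−1} + 98·7^{r−1} = 3·2^{r+1} + 2·7^{r+1}.
So the formula holds for r+1, and by strong induction L_i = 3·2^i + 2·7^i for all i ≥ 0.

L_i = 3·2^i + 2·7^i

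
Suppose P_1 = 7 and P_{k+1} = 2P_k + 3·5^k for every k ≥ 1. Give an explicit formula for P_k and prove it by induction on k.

Claim: P_k = 2^k + 5^k.

Base case: P_1 = 7, and 2^1 + 5^1 = 2 + 5 = 7.
Assume P_m = 2^m + 5^m for some m ≥ 1.
Then P_{m+1} = 2P_m + 3·5^m = 2·(2^m + 5^m) + 3·5^m = 2^{m+1} + 2·5^m + 3·5^m = 2^{m+1} + 5·5^m = 2^{m+1} + 5^{m+1}.
So the formula holds for m+1, and by induction P_k = 2^k + 5^k for all k ≥ 1.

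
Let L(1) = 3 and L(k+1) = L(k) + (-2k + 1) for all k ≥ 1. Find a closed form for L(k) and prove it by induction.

Claim: L(k) = -k^2 + 2k + 2.

Base case: L(1) = 3, and -1^2 + 2·1 + 2 = 3.
Assume L(m) = -m^2 + 2m + 2.
Then L(m+1) = L(m) + (-2m + 1) = (-m^2 + 2m + 2) + (-2m + 1) = -m^2 + 3,
and -(m+1)^2 + 2·(m+1) + 2 = -m^2 + 3.
Hence L(k) = -k^2 + 2k + 2 for every k ≥ 1, by induction.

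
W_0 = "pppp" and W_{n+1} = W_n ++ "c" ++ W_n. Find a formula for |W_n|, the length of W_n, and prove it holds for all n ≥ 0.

Claim: |W_n| = 5·2^n − 1.

Base case: |W_0| = 4, and 5·2^0 − 1 = 4.
Assume |W_r| = 5·2^r − 1.
Then |W_{r+1}| = |W_r| + 1 + |W_r| = 2|W_r| + 1 = 2(5·2^r − 1) + 1 = 5·2^{r+1} − 2 + 1 = 5·2^{r+1} − 1.
This completes the inductive step, so |W_n| = 5·2^n − 1 for all n ≥ 0.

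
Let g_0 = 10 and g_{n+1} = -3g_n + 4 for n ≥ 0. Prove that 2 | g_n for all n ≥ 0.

Base case: g_0 = 10 = 2·5, so 2 | g_0.
Assume 2 | g_j, so g_j = 2t for some integer t.
Then g_{j+1} = -3g_j + 4 = -3·(2t) + 4 = 2(-3t + 2), so 2 | g_{j+1}.
This completes the inductive step, so 2 | g_n for all n ≥ 0.

2 | g_n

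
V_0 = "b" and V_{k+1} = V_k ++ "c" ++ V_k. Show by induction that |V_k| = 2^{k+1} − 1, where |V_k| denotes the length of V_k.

Base case: |V_0| = 1, and 2^{0+1} − 1 = 1.
Assume |V_r| = 2^{r+1} − 1.
Then |V_{r+1}| = |V_r| + 1 + |V_r| = 2|V_r| + 1 = 2(2^{r+1} − 1) + 1 = 2^{r+2} − 2 + 1 = 2^{r+2} − 1.
So the formula holds for r+1, and by induction |V_k| = 2^{k+1} − 1 for all k ≥ 0.

|V_k| = 2^{k+1} − 1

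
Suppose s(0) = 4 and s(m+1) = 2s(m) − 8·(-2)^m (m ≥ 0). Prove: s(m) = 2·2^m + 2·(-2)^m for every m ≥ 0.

Base case: s(0) = 4, and 2·2^0 + 2·(-2)^0 = 2 + 2 = 4.
Assume s(j) = 2·2^j + 2·(-2)^j for some j ≥ 0.
Then s(j+1) = 2s(j) − 8·(-2)^j = 2·(2·2^j + 2·(-2)^j) − 8·(-2)^j = 2·2^{j+1} + 4·(-2)^j − 8·(-2)^j = 2·2^{j+1} − 4·(-2)^j = 2·2^{j+1} + 2·(-2)^{j+1}.
By induction, s(m) = 2·2^m + 2·(-2)^m for all m ≥ 0.

s(m) = 2·2^m + 2·(-2)^m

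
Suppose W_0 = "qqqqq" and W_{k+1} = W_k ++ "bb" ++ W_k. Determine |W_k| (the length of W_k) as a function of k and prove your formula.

Claim: |W_k| = 7·2^k − 2.

Base case: |W_0| = 5, and 7·2^0 − 2 = 5.
Assume |W_m| = 7·2^m − 2.
Then |W_{m+1}| = |W_m| + 2 + |W_m| = 2|W_m| + 2 = 2(7·2^m − 2) + 2 = 7·2^{m+1} − 4 + 2 = 7·2^{m+1} − 2.
Hence |W_k| = 7·2^k − 2 for every k ≥ 0, by induction.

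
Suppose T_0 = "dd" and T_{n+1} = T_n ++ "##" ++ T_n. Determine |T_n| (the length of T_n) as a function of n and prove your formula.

Claim: |T_n| = 2^{n+2} − 2.

Base case: |T_0| = 2, and 2^{0+2} − 2 = 2.
Assume |T_r| = 2^{r+2} − 2.
Then |T_{r+1}| = |T_r| + 2 + |T_r| = 2|T_r| + 2 = 2(2^{r+2} − 2) + 2 = 2^{r+3} − 4 + 2 = 2^{r+3} − 2.
Hence |T_n| = 2^{n+2} − 2 for every n ≥ 0, by induction.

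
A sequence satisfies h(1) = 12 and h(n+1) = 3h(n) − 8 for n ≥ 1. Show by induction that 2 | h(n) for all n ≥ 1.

Base case: h(1) = 12 = 2·6, so 2 | h(1).
Assume 2 | h(k), so h(k) = 2t for some integer t.
Then h(k+1) = 3h(k) − 8 = 3·(2t) − 8 = 2(3t − 4), so 2 | h(k+1).
By induction, 2 | h(n) for all n ≥ 1.

2 | h(n)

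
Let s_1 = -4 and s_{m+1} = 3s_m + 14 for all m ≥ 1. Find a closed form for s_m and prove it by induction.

Claim: s_m = 3^m − 7.

Base case: s_1 = -4, and 3^1 − 7 = 3 − 7 = -4.
Assume s_j = 3^j − 7 for some j ≥ 1.
Then s_{j+1} = 3s_j + 14 = 3·(3^j − 7) + 14 = 3^{j+1} − 21 + 14 = 3^{j+1} − 7.
This completes the inductive step, so s_m = 3^m − 7 for all m ≥ 1.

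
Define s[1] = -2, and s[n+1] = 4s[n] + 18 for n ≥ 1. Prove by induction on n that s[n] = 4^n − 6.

Base case: s[1] = -2, and 4^1 − 6 = 4 − 6 = -2.
Assume s[k] = 4^k − 6 for some k ≥ 1.
Then s[k+1] = 4s[k] + 18 = 4·(4^k − 6) + 18 = 4^{k+1} − 24 + 18 = 4^{k+1} − 6.
So the formula holds for k+1, and by induction s[n] = 4^n − 6 for all n ≥ 1.

s[n] = 4^n − 6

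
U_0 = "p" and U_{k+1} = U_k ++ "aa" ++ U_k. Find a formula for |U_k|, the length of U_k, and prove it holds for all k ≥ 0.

Claim: |U_k| = 3·2^k − 2.

Base case: |U_0| = 1, and 3·2^0 − 2 = 1.
Assume |U_j| = 3·2^j − 2.
Then |U_{j+1}| = |U_j| + 2 + |U_j| = 2|U_j| + 2 = 2(3·2^j − 2) + 2 = 3·2^{j+1} − 4 + 2 = 3·2^{j+1} − 2.
By induction, |U_k| = 3·2^k − 2 for all k ≥ 0.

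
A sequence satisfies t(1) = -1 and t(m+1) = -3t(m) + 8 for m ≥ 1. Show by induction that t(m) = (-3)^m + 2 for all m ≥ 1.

Base case: t(1) = -1, and (-3)^1 + 2 = -3 + 2 = -1.
Assume t(k) = (-3)^k + 2 for some k ≥ 1.
Then t(k+1) = -3t(k) + 8 = -3·((-3)^k + 2) + 8 = -3·(-3)^k − 6 + 8 = (-3)^{k+1} + 2.
So the formula holds for k+1, and by induction t(m) = (-3)^m + 2 for all m ≥ 1.

t(m) = (-3)^m + 2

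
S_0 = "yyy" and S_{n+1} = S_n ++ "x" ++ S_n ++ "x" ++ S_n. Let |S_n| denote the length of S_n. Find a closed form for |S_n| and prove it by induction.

Claim: |S_n| = 4·3^n − 1.

Base case: |S_0| = 3, and 4·3^0 − 1 = 3.
Assume |S_k| = 4·3^k − 1.
Then |S_{k+1}| = 3|S_k| + 2 = 3(4·3^k − 1) + 2 = 4·3^{k+1} − 3 + 2 = 4·3^{k+1} − 1.
By induction, |S_n| = 4·3^n − 1 for all n ≥ 0.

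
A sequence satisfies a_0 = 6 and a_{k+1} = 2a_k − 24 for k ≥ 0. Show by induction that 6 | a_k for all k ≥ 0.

Base case: a_0 = 6 = 6·1, so 6 | a_0.
Assume 6 | a_r, so a_r = 6t for some integer t.
Then a_{r+1} = 2a_r − 24 = 2·(6t) − 24 = 6(2t − 4), so 6 | a_{r+1}.
Hence 6 | a_k for every k ≥ 0, by induction.

6 | a_k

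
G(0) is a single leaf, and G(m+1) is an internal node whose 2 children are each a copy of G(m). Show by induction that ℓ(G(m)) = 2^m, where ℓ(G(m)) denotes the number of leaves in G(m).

Base case: ℓ(G(0)) = 1, and 2^0 = 1.
Assume ℓ(G(j)) = 2^j.
Then ℓ(G(j+1)) = 2·ℓ(G(j)) = 2·2^j = 2^{j+1}.
This completes the inductive step, so ℓ(G(m)) = 2^m for all m ≥ 0.

ℓ(G(m)) = 2^m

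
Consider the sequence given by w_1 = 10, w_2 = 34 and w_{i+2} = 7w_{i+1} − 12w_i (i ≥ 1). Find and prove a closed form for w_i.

Claim: w_i = 2·3^i + 4^i.

Base cases: w_1 = 10 and 2·3^1 + 4^1 = 10; w_2 = 34 and 2·3^2 + 4^2 = 34.
Assume w_j = 2·3^j + 4^j for all 1 ≤ j ≤ k, where k ≥ 2.
Then w_{k+1} = 7w_k − 12w_{k−1} = 7·(2·3^k + 4^k) − 12·(2·3^{k−1} + 4^{k−1}) = 2·(7·3 − 12)3^{k−1} + (7·4 − 12)4^{k−1} = 18·3^{k−1} + 16·4^{k−1} = 2·3^{k+1} + 4^{k+1}.
By strong induction, w_i = 2·3^i + 4^i for all i ≥ 1.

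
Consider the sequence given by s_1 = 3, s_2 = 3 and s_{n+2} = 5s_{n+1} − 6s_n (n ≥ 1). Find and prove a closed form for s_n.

Claim: s_n = 3·2^n − 3^n.

Base cases: s_1 = 3 and 3·2^1 − 3^1 = 3; s_2 = 3 and 3·2^2 − 3^2 = 3.
Assume s_i = 3·2^i − 3^i for all 1 ≤ i ≤ j, where j ≥ 2.
Then s_{j+1} = 5s_j − 6s_{j−1} = 5·(3·2^j − 3^j) − 6·(3·2^{j−1} − 3^{j−1}) = 3·(5·2 − 6)2^{j−1} − (5·3 − 6)3^{j−1} = 12·2^{j−1} − 9·3^{j−1} = 3·2^{j+1} − 3^{j+1}.
By strong induction, s_n = 3·2^n − 3^n for all n ≥ 1.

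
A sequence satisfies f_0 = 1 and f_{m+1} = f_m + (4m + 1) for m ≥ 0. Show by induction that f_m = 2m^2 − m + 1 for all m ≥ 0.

Base case: f_0 = 1, and 2·0^2 − 0 + 1 = 1.
Assume f_r = 2r^2 − r + 1.
Then f_{r+1} = f_r + (4r + 1) = (2r^2 − r + 1) + (4r + 1) = 2r^2 + 3r + 2,
and 2·(r+1)^2 − (r+1) + 1 = 2r^2 + 3r + 2.
By induction, f_m = 2m^2 − m + 1 for all m ≥ 0.

f_m = 2m^2 − m + 1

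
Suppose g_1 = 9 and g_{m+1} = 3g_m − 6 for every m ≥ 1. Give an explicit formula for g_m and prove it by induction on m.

Claim: g_m = 2·3^m + 3.

Base case: g_1 = 9, and 2·3^1 + 3 = 6 + 3 = 9.
Assume g_r = 2·3^r + 3 for some r ≥ 1.
Then g_{r+1} = 3g_r − 6 = 3·(2·3^r + 3) − 6 = 6·3^r + 9 − 6 = 2·3^{r+1} + 3.
So the formula holds for r+1, and by induction g_m = 2·3^m + 3 for all m ≥ 1.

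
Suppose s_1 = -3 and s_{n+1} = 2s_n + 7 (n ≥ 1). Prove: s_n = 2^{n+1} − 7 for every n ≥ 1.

Base case: s_1 = -3, and 2^{1+1} − 7 = 4 − 7 = -3.
Assume s_j = 2^{j+1} − 7 for some j ≥ 1.
Then s_{j+1} = 2s_j + 7 = 2·(2^{j+1} − 7) + 7 = 2^{j+2} − 14 + 7 = 2^{j+2} − 7.
By induction, s_n = 2^{n+1} − 7 for all n ≥ 1.

s_n = 2^{n+1} − 7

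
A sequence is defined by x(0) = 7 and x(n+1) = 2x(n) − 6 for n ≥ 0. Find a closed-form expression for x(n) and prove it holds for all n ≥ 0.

Claim: x(n) = 2^n + 6.

Base case: x(0) = 7, and 2^0 + 6 = 1 + 6 = 7.
Assume x(k) = 2^k + 6 for some k ≥ 0.
Then x(k+1) = 2x(k) − 6 = 2·(2^k + 6) − 6 = 2^{k+1} + 12 − 6 = 2^{k+1} + 6.
Hence x(n) = 2^n + 6 for every n ≥ 0, by induction.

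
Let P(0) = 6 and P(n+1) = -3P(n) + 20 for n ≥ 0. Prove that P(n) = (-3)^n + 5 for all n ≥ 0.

Base case: P(0) = 6, and (-3)^0 + 5 = 1 + 5 = 6.
Assume P(m) = (-3)^m + 5 for some m ≥ 0.
Then P(m+1) = -3P(m) + 20 = -3·((-3)^m + 5) + 20 = -3·(-3)^m − 15 + 20 = (-3)^{m+1} + 5.
Hence P(n) = (-3)^n + 5 for every n ≥ 0, by induction.

P(n) = (-3)^n + 5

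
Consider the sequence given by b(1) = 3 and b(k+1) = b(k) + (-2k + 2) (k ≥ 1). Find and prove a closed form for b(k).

Claim: b(k) = -k^2 + 3k + 1.

Base case: b(1) = 3, and -1^2 + 3·1 + 1 = 3.
Assume b(r) = -r^2 + 3r + 1.
Then b(r+1) = b(r) + (-2r + 2) = (-r^2 + 3r + 1) + (-2r + 2) = -r^2 + r + 3,
and -(r+1)^2 + 3·(r+1) + 1 = -r^2 + r + 3.
By induction, b(k) = -k^2 + 3k + 1 for all k ≥ 1.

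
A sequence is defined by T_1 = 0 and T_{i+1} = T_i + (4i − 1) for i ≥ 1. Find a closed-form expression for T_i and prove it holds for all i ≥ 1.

Claim: T_i = 2i^2 − 3i + 1.

Base case: T_1 = 0, and 2·1^2 − 3·1 + 1 = 0.
Assume T_m = 2m^2 − 3m + 1.
Then T_{m+1} = T_m + (4m − 1) = (2m^2 − 3m + 1) + (4m − 1) = 2m^2 + m,
and 2·(m+1)^2 − 3·(m+1) + 1 = 2m^2 + m.
Hence T_i = 2i^2 − 3i + 1 for every i ≥ 1, by induction.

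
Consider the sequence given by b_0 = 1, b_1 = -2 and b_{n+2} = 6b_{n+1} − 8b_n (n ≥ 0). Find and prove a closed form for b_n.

Claim: b_n = 3·2^n − 2·4^n.

Base cases: b_0 = 1 and 3·2^0 − 2·4^0 = 1; b_1 = -2 and 3·2^1 − 2·4^1 = -2.
Assume b_j = 3·2^j − 2·4^j for all 0 ≤ j ≤ m, where m ≥ 1.
Then b_{m+1} = 6b_m − 8b_{m−1} = 6·(3·2^m − 2·4^m) − 8·(3·2^{m−1} − 2·4^{m−1}) = 3·(6·2 − 8)2^{m−1} − 2·(6·4 − 8)4^{m−1} = 12·2^{m−1} − 32·4^{m−1} = 3·2^{m+1} − 2·4^{m+1}.
Hence b_n = 3·2^n − 2·4^n for every n ≥ 0, by strong induction.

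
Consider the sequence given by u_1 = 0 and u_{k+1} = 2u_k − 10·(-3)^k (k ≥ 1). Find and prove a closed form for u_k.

Claim: u_k = 3·2^k + 2·(-3)^k.

Base case: u_1 = 0, and 3·2^1 + 2·(-3)^1 = 6 − 6 = 0.
Assume u_m = 3·2^m + 2·(-3)^m for some m ≥ 1.
Then u_{m+1} = 2u_m − 10·(-3)^m = 2·(3·2^m + 2·(-3)^m) − 10·(-3)^m = 3·2^{m+1} + 4·(-3)^m − 10·(-3)^m = 3·2^{m+1} − 6·(-3)^m = 3·2^{m+1} + 2·(-3)^{m+1}.
By induction, u_k = 3·2^k + 2·(-3)^k for all k ≥ 1.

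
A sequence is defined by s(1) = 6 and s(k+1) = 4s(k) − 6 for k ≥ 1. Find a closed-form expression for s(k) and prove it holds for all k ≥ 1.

Claim: s(k) = 4^k + 2.

Base case: s(1) = 6, and 4^1 + 2 = 4 + 2 = 6.
Assume s(j) = 4^j + 2 for some j ≥ 1.
Then s(j+1) = 4s(j) − 6 = 4·(4^j + 2) − 6 = 4^{j+1} + 8 − 6 = 4^{j+1} + 2.
This completes the inductive step, so s(k) = 4^k + 2 for all k ≥ 1.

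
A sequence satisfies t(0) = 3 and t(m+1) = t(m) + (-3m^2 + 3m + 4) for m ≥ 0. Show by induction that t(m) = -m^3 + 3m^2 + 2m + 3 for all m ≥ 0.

Base case: t(0) = 3, and -0^3 + 3·0^2 + 2·0 + 3 = 3.
Assume t(j) = -j^3 + 3j^2 + 2j + 3.
Then t(j+1) = t(j) + (-3j^2 + 3j + 4) = (-j^3 + 3j^2 + 2j + 3) + (-3j^2 + 3j + 4) = -j^3 + 5j + 7,
and -(j+1)^3 + 3·(j+1)^2 + 2·(j+1) + 3 = -j^3 + 5j + 7.
By induction, t(m) = -m^3 + 3m^2 + 2m + 3 for all m ≥ 0.

t(m) = -m^3 + 3m^2 + 2m + 3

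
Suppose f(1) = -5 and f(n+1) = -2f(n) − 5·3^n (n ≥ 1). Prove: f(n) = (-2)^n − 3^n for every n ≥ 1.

Base case: f(1) = -5, and (-2)^1 − 3^1 = -2 − 3 = -5.
Assume f(j) = (-2)^j − 3^j for some j ≥ 1.
Then f(j+1) = -2f(j) − 5·3^j = -2·((-2)^j − 3^j) − 5·3^j = (-2)^{j+1} + 2·3^j − 5·3^j = (-2)^{j+1} − 3·3^j = (-2)^{j+1} − 3^{j+1}.
So the formula holds for j+1, and by induction f(n) = (-2)^n − 3^n for all n ≥ 1.

f(n) = (-2)^n − 3^n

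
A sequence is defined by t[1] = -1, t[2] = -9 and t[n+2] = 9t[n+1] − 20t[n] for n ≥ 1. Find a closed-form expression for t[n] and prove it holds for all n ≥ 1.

Claim: t[n] = 4^n − 5^n.

Base cases: t[1] = -1 and 4^1 − 5^1 = -1; t[2] = -9 and 4^2 − 5^2 = -9.
Assume t[j] = 4^j − 5^j for all 1 ≤ j ≤ m, where m ≥ 2.
Then t[m+1] = 9t[m] − 20t[m−1] = 9·(4^m − 5^m) − 20·(4^{m−1} − 5^{m−1}) = (9·4 − 20)4^{m−1} − (9·5 − 20)5^{m−1} = 16·4^{m−1} − 25·5^{m−1} = 4^{m+1} − 5^{m+1}.
So the formula holds for m+1, and by strong induction t[n] = 4^n − 5^n for all n ≥ 1.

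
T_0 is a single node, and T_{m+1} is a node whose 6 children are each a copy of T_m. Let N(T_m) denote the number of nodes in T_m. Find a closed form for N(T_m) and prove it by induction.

Claim: N(T_m) = (6^{m+1} − 1)/5.

Base case: N(T_0) = 1, and (6^{0+1} − 1)/5 = 1.
Assume N(T_j) = (6^{j+1} − 1)/5.
Then N(T_{j+1}) = 1 + 6N(T_j) = 1 + 6·(6^{j+1} − 1)/5 = 1 + (6^{j+2} − 6)/5 = (5 + 6^{j+2} − 6)/5 = (6^{j+2} − 1)/5.
So the formula holds for j+1, and by induction N(T_m) = (6^{m+1} − 1)/5 for all m ≥ 0.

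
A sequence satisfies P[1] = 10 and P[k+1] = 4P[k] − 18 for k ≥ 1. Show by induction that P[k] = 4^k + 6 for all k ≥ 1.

Base case: P[1] = 10, and 4^1 + 6 = 4 + 6 = 10.
Assume P[j] = 4^j + 6 for some j ≥ 1.
Then P[j+1] = 4P[j] − 18 = 4·(4^j + 6) − 18 = 4^{j+1} + 24 − 18 = 4^{j+1} + 6.
This completes the inductive step, so P[k] = 4^k + 6 for all k ≥ 1.

P[k] = 4^k + 6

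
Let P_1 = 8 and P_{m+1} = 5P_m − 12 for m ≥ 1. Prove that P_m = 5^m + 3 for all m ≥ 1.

Base case: P_1 = 8, and 5^1 + 3 = 5 + 3 = 8.
Assume P_j = 5^j + 3 for some j ≥ 1.
Then P_{j+1} = 5P_j − 12 = 5·(5^j + 3) − 12 = 5^{j+1} + 15 − 12 = 5^{j+1} + 3.
So the formula holds for j+1, and by induction P_m = 5^m + 3 for all m ≥ 1.

P_m = 5^m + 3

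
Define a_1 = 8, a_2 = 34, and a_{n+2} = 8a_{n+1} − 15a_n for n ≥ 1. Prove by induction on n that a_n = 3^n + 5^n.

Base cases: a_1 = 8 and 3^1 + 5^1 = 8; a_2 = 34 and 3^2 + 5^2 = 34.
Assume a_j = 3^j + 5^j for all 1 ≤ j ≤ r, where r ≥ 2.
Then a_{r+1} = 8a_r − 15a_{r−1} = 8·(3^r + 5^r) − 15·(3^{r−1} + 5^{r−1}) = (8·3 − 15)3^{r−1} + (8·5 − 15)5^{r−1} = 9·3^{r−1} + 25·5^{r−1} = 3^{r+1} + 5^{r+1}.
This completes the inductive step, so a_n = 3^n + 5^n for all n ≥ 1.

a_n = 3^n + 5^n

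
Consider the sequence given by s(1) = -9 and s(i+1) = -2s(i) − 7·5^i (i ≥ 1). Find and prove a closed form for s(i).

Claim: s(i) = 2·(-2)^i − 5^i.

Base case: s(1) = -9, and 2·(-2)^1 − 5^1 = -4 − 5 = -9.
Assume s(r) = 2·(-2)^r − 5^r for some r ≥ 1.
Then s(r+1) = -2s(r) − 7·5^r = -2·(2·(-2)^r − 5^r) − 7·5^r = 2·(-2)^{r+1} + 2·5^r − 7·5^r = 2·(-2)^{r+1} − 5·5^r = 2·(-2)^{r+1} − 5^{r+1}.
Hence s(i) = 2·(-2)^i − 5^i for every i ≥ 1, by induction.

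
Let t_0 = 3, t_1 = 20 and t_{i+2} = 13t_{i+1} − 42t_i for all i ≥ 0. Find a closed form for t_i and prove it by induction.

Claim: t_i = 2·7^i + 6^i.

Base cases: t_0 = 3 and 2·7^0 + 6^0 = 3; t_1 = 20 and 2·7^1 + 6^1 = 20.
Assume t_j = 2·7^j + 6^j for all 0 ≤ j ≤ m, where m ≥ 1.
Then t_{m+1} = 13t_m − 42t_{m−1} = 13·(2·7^m + 6^m) − 42·(2·7^{m−1} + 6^{m−1}) = 2·(13·7 − 42)7^{m−1} + (13·6 − 42)6^{m−1} = 98·7^{m−1} + 36·6^{m−1} = 2·7^{m+1} + 6^{m+1}.
By strong induction, t_i = 2·7^i + 6^i for all i ≥ 0.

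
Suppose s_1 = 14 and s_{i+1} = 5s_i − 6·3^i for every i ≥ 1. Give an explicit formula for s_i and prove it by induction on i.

Claim: s_i = 5^i + 3·3^i.

Base case: s_1 = 14, and 5^1 + 3·3^1 = 5 + 9 = 14.
Assume s_r = 5^r + 3·3^r for some r ≥ 1.
Then s_{r+1} = 5s_r − 6·3^r = 5·(5^r + 3·3^r) − 6·3^r = 5^{r+1} + 15·3^r − 6·3^r = 5^{r+1} + 9·3^r = 5^{r+1} + 3·3^{r+1}.
Hence s_i = 5^i + 3·3^i for every i ≥ 1, by induction.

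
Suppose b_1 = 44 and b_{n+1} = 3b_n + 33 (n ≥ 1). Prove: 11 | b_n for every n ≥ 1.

Base case: b_1 = 44 = 11·4, so 11 | b_1.
Assume 11 | b_m, so b_m = 11t for some integer t.
Then b_{m+1} = 3b_m + 33 = 3·(11t) + 33 = 11(3t + 3), so 11 | b_{m+1}.
Hence 11 | b_n for every n ≥ 1, by induction.

11 | b_n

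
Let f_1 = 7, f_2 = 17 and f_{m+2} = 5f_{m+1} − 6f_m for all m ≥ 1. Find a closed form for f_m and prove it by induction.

Claim: f_m = 2·2^m + 3^m.

Base cases: f_1 = 7 and 2·2^1 + 3^1 = 7; f_2 = 17 and 2·2^2 + 3^2 = 17.
Assume f_i = 2·2^i + 3^i for all 1 ≤ i ≤ j, where j ≥ 2.
Then f_{j+1} = 5f_j − 6f_{j−1} = 5·(2·2^j + 3^j) − 6·(2·2^{j−1} + 3^{j−1}) = 2·(5·2 − 6)2^{j−1} + (5·3 − 6)3^{j−1} = 8·2^{j−1} + 9·3^{j−1} = 2·2^{j+1} + 3^{j+1}.
Hence f_m = 2·2^m + 3^m for every m ≥ 1, by strong induction.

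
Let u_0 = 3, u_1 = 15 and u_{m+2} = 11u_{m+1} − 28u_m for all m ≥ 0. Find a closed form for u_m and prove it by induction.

Claim: u_m = 2·4^m + 7^m.

Base cases: u_0 = 3 and 2·4^0 + 7^0 = 3; u_1 = 15 and 2·4^1 + 7^1 = 15.
Assume u_i = 2·4^i + 7^i for all 0 ≤ i ≤ j, where j ≥ 1.
Then u_{j+1} = 11u_j − 28u_{j−1} = 11·(2·4^j + 7^j) − 28·(2·4^{j−1} + 7^{j−1}) = 2·(11·4 − 28)4^{j−1} + (11·7 − 28)7^{j−1} = 32·4^{j−1} + 49·7^{j−1} = 2·4^{j+1} + 7^{j+1}.
Hence u_m = 2·4^m + 7^m for every m ≥ 0, by strong induction.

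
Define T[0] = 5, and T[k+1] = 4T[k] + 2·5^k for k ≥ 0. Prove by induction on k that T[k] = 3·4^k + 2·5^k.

Base case: T[0] = 5, and 3·4^0 + 2·5^0 = 3 + 2 = 5.
Assume T[r] = 3·4^r + 2·5^r for some r ≥ 0.
Then T[r+1] = 4T[r] + 2·5^r = 4·(3·4^r + 2·5^r) + 2·5^r = 3·4^{r+1} + 8·5^r + 2·5^r = 3·4^{r+1} + 10·5^r = 3·4^{r+1} + 2·5^{r+1}.
Hence T[k] = 3·4^k + 2·5^k for every k ≥ 0, by induction.

T[k] = 3·4^k + 2·5^k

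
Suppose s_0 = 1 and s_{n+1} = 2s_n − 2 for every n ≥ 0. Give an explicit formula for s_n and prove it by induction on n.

Claim: s_n = -2^n + 2.

Base case: s_0 = 1, and -2^0 + 2 = -1 + 2 = 1.
Assume s_k = -2^k + 2 for some k ≥ 0.
Then s_{k+1} = 2s_k − 2 = 2·(-2^k + 2) − 2 = -2^{k+1} + 4 − 2 = -2^{k+1} + 2.
Hence s_n = -2^n + 2 for every n ≥ 0, by induction.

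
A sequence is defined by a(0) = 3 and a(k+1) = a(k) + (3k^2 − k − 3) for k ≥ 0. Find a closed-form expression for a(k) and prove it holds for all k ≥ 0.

Claim: a(k) = k^3 − 2k^2 − 2k + 3.

Base case: a(0) = 3, and 0^3 − 2·0^2 − 2·0 + 3 = 3.
Assume a(r) = r^3 − 2r^2 − 2r + 3.
Then a(r+1) = a(r) + (3r^2 − r − 3) = (r^3 − 2r^2 − 2r + 3) + (3r^2 − r − 3) = r^3 + r^2 − 3r,
and (r+1)^3 − 2·(r+1)^2 − 2·(r+1) + 3 = r^3 + r^2 − 3r.
Hence a(k) = k^3 − 2k^2 − 2k + 3 for every k ≥ 0, by induction.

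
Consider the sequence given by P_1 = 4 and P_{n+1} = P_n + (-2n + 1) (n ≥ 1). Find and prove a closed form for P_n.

Claim: P_n = -n^2 + 2n + 3.

Base case: P_1 = 4, and -1^2 + 2·1 + 3 = 4.
Assume P_j = -j^2 + 2j + 3.
Then P_{j+1} = P_j + (-2j + 1) = (-j^2 + 2j + 3) + (-2j + 1) = -j^2 + 4,
and -(j+1)^2 + 2·(j+1) + 3 = -j^2 + 4.
Hence P_n = -n^2 + 2n + 3 for every n ≥ 1, by induction.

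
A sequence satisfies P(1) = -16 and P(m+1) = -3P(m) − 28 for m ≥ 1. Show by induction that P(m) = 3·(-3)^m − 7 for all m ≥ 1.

Base case: P(1) = -16, and 3·(-3)^1 − 7 = -9 − 7 = -16.
Assume P(k) = 3·(-3)^k − 7 for some k ≥ 1.
Then P(k+1) = -3P(k) − 28 = -3·(3·(-3)^k − 7) − 28 = -9·(-3)^k + 21 − 28 = 3·(-3)^{k+1} − 7.
By induction, P(m) = 3·(-3)^m − 7 for all m ≥ 1.

P(m) = 3·(-3)^m − 7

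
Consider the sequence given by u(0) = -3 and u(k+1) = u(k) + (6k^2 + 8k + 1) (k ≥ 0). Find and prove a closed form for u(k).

Claim: u(k) = 2k^3 + k^2 − 2k − 3.

Base case: u(0) = -3, and 2·0^3 + 0^2 − 2·0 − 3 = -3.
Assume u(j) = 2j^3 + j^2 − 2j − 3.
Then u(j+1) = u(j) + (6j^2 + 8j + 1) = (2j^3 + j^2 − 2j − 3) + (6j^2 + 8j + 1) = 2j^3 + 7j^2 + 6j − 2,
and 2·(j+1)^3 + (j+1)^2 − 2·(j+1) − 3 = 2j^3 + 7j^2 + 6j − 2.
Hence u(k) = 2k^3 + k^2 − 2k − 3 for every k ≥ 0, by induction.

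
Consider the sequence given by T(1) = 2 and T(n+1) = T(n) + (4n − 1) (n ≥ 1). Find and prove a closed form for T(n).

Claim: T(n) = 2n^2 − 3n + 3.

Base case: T(1) = 2, and 2·1^2 − 3·1 + 3 = 2.
Assume T(j) = 2j^2 − 3j + 3.
Then T(j+1) = T(j) + (4j − 1) = (2j^2 − 3j + 3) + (4j − 1) = 2j^2 + j + 2,
and 2·(j+1)^2 − 3·(j+1) + 3 = 2j^2 + j + 2.
This completes the inductive step, so T(n) = 2n^2 − 3n + 3 for all n ≥ 1.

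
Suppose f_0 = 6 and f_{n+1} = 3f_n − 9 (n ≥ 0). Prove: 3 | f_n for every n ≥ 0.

Base case: f_0 = 6 = 3·2, so 3 | f_0.
Assume 3 | f_k, so f_k = 3t for some integer t.
Then f_{k+1} = 3f_k − 9 = 3·(3t) − 9 = 3(3t − 3), so 3 | f_{k+1}.
By induction, 3 | f_n for all n ≥ 0.

3 | f_n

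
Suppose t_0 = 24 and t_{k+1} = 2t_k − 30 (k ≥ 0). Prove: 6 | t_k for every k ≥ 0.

Base case: t_0 = 24 = 6·4, so 6 | t_0.
Assume 6 | t_m, so t_m = 6s for some integer s.
Then t_{m+1} = 2t_m − 30 = 2·(6s) − 30 = 6(2s − 5), so 6 | t_{m+1}.
Hence 6 | t_k for every k ≥ 0, by induction.

6 | t_k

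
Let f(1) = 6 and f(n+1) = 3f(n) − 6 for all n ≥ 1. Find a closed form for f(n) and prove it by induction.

Claim: f(n) = 3^n + 3.

Base case: f(1) = 6, and 3^1 + 3 = 3 + 3 = 6.
Assume f(r) = 3^r + 3 for some r ≥ 1.
Then f(r+1) = 3f(r) − 6 = 3·(3^r + 3) − 6 = 3^{r+1} + 9 − 6 = 3^{r+1} + 3.
Hence f(n) = 3^n + 3 for every n ≥ 1, by induction.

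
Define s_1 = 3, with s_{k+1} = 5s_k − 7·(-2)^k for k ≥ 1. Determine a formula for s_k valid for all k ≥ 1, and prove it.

Claim: s_k = 5^k + (-2)^k.

Base case: s_1 = 3, and 5^1 + (-2)^1 = 5 − 2 = 3.
Assume s_m = 5^m + (-2)^m for some m ≥ 1.
Then s_{m+1} = 5s_m − 7·(-2)^m = 5·(5^m + (-2)^m) − 7·(-2)^m = 5^{m+1} + 5·(-2)^m − 7·(-2)^m = 5^{m+1} − 2·(-2)^m = 5^{m+1} + (-2)^{m+1}.
This completes the inductive step, so s_k = 5^k + (-2)^k for all k ≥ 1.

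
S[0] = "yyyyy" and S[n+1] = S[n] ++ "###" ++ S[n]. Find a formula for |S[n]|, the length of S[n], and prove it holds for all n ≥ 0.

Claim: |S[n]| = 2^{n+3} − 3.

Base case: |S[0]| = 5, and 2^{0+3} − 3 = 5.
Assume |S[k]| = 2^{k+3} − 3.
Then |S[k+1]| = |S[k]| + 3 + |S[k]| = 2|S[k]| + 3 = 2(2^{k+3} − 3) + 3 = 2^{k+1+3} − 6 + 3 = 2^{k+1+3} − 3.
Hence |S[n]| = 2^{n+3} − 3 for every n ≥ 0, by induction.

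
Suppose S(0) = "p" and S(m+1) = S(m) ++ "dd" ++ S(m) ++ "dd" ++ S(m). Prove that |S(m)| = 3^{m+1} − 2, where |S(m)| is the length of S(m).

Base case: |S(0)| = 1, and 3^{0+1} − 2 = 1.
Assume |S(k)| = 3^{k+1} − 2.
Then |S(k+1)| = 3|S(k)| + 4 = 3(3^{k+1} − 2) + 4 = 3^{k+2} − 6 + 4 = 3^{k+2} − 2.
So the formula holds for k+1, and by induction |S(m)| = 3^{m+1} − 2 for all m ≥ 0.

|S(m)| = 3^{m+1} − 2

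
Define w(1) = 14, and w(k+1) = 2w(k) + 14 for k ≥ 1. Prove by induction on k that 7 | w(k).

Base case: w(1) = 14 = 7·2, so 7 | w(1).
Assume 7 | w(r), so w(r) = 7t for some integer t.
Then w(r+1) = 2w(r) + 14 = 2·(7t) + 14 = 7(2t + 2), so 7 | w(r+1).
This completes the inductive step, so 7 | w(k) for all k ≥ 1.

7 | w(k)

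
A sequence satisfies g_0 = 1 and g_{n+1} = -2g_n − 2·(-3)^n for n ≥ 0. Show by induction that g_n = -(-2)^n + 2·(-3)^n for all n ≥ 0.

Base case: g_0 = 1, and -(-2)^0 + 2·(-3)^0 = -1 + 2 = 1.
Assume g_r = -(-2)^r + 2·(-3)^r for some r ≥ 0.
Then g_{r+1} = -2g_r − 2·(-3)^r = -2·(-(-2)^r + 2·(-3)^r) − 2·(-3)^r = -(-2)^{r+1} − 4·(-3)^r − 2·(-3)^r = -(-2)^{r+1} − 6·(-3)^r = -(-2)^{r+1} + 2·(-3)^{r+1}.
By induction, g_n = -(-2)^n + 2·(-3)^n for all n ≥ 0.

g_n = -(-2)^n + 2·(-3)^n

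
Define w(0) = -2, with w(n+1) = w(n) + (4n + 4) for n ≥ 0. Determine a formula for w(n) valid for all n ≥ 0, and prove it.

Claim: w(n) = 2n^2 + 2n − 2.

Base case: w(0) = -2, and 2·0^2 + 2·0 − 2 = -2.
Assume w(r) = 2r^2 + 2r − 2.
Then w(r+1) = w(r) + (4r + 4) = (2r^2 + 2r − 2) + (4r + 4) = 2r^2 + 6r + 2,
and 2·(r+1)^2 + 2·(r+1) − 2 = 2r^2 + 6r + 2.
By induction, w(n) = 2n^2 + 2n − 2 for all n ≥ 0.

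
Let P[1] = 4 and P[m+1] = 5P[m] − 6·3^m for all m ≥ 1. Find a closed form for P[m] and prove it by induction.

Claim: P[m] = -5^m + 3·3^m.

Base case: P[1] = 4, and -5^1 + 3·3^1 = -5 + 9 = 4.
Assume P[r] = -5^r + 3·3^r for some r ≥ 1.
Then P[r+1] = 5P[r] − 6·3^r = 5·(-5^r + 3·3^r) − 6·3^r = -5^{r+1} + 15·3^r − 6·3^r = -5^{r+1} + 9·3^r = -5^{r+1} + 3·3^{r+1}.
This completes the inductive step, so P[m] = -5^m + 3·3^m for all m ≥ 1.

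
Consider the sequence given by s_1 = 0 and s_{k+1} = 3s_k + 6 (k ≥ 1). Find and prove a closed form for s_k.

Claim: s_k = 3^k − 3.

Base case: s_1 = 0, and 3^1 − 3 = 3 − 3 = 0.
Assume s_j = 3^j − 3 for some j ≥ 1.
Then s_{j+1} = 3s_j + 6 = 3·(3^j − 3) + 6 = 3^{j+1} − 9 + 6 = 3^{j+1} − 3.
Hence s_k = 3^k − 3 for every k ≥ 1, by induction.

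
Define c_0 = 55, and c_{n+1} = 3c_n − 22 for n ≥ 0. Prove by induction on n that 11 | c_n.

Base case: c_0 = 55 = 11·5, so 11 | c_0.
Assume 11 | c_m, so c_m = 11t for some integer t.
Then c_{m+1} = 3c_m − 22 = 3·(11t) − 22 = 11(3t − 2), so 11 | c_{m+1}.
Hence 11 | c_n for every n ≥ 0, by induction.

11 | c_n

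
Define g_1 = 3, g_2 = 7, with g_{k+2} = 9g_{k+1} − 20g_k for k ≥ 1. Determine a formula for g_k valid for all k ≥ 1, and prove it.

Claim: g_k = -5^k + 2·4^k.

Base cases: g_1 = 3 and -5^1 + 2·4^1 = 3; g_2 = 7 and -5^2 + 2·4^2 = 7.
Assume g_j = -5^j + 2·4^j for all 1 ≤ j ≤ r, where r ≥ 2.
Then g_{r+1} = 9g_r − 20g_{r−1} = 9·(-5^r + 2·4^r) − 20·(-5^{r−1} + 2·4^{r−1}) = -(9·5 − 20)5^{r−1} + 2·(9·4 − 20)4^{r−1} = -25·5^{r−1} + 32·4^{r−1} = -5^{r+1} + 2·4^{r+1}.
By strong induction, g_k = -5^k + 2·4^k for all k ≥ 1.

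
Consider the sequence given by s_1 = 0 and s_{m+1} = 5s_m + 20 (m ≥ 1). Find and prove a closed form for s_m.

Claim: s_m = 5^m − 5.

Base case: s_1 = 0, and 5^1 − 5 = 5 − 5 = 0.
Assume s_j = 5^j − 5 for some j ≥ 1.
Then s_{j+1} = 5s_j + 20 = 5·(5^j − 5) + 20 = 5^{j+1} − 25 + 20 = 5^{j+1} − 5.
So the formula holds for j+1, and by induction s_m = 5^m − 5 for all m ≥ 1.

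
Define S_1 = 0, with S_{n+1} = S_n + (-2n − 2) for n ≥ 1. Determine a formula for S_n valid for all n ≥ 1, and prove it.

Claim: S_n = -n^2 − n + 2.

Base case: S_1 = 0, and -1^2 − 1 + 2 = 0.
Assume S_m = -m^2 − m + 2.
Then S_{m+1} = S_m + (-2m − 2) = (-m^2 − m + 2) + (-2m − 2) = -m^2 − 3m,
and -(m+1)^2 − (m+1) + 2 = -m^2 − 3m.
This completes the inductive step, so S_n = -n^2 − n + 2 for all n ≥ 1.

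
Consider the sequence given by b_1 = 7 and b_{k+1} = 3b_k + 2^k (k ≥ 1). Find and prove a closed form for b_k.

Claim: b_k = 3·3^k − 2^k.

Base case: b_1 = 7, and 3·3^1 − 2^1 = 9 − 2 = 7.
Assume b_r = 3·3^r − 2^r for some r ≥ 1.
Then b_{r+1} = 3b_r + 2^r = 3·(3·3^r − 2^r) + 2^r = 3·3^{r+1} − 3·2^r + 2^r = 3·3^{r+1} − 2·2^r = 3·3^{r+1} − 2^{r+1}.
Hence b_k = 3·3^k − 2^k for every k ≥ 1, by induction.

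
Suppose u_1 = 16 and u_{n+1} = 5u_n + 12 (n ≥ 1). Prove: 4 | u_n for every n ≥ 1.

Base case: u_1 = 16 = 4·4, so 4 | u_1.
Assume 4 | u_k, so u_k = 4t for some integer t.
Then u_{k+1} = 5u_k + 12 = 5·(4t) + 12 = 4(5t + 3), so 4 | u_{k+1}.
So the property holds for k+1, and by induction 4 | u_n for all n ≥ 1.

4 | u_n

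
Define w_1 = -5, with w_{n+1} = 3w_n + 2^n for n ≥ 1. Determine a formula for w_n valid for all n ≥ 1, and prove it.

Claim: w_n = -3^n − 2^n.

Base case: w_1 = -5, and -3^1 − 2^1 = -3 − 2 = -5.
Assume w_j = -3^j − 2^j for some j ≥ 1.
Then w_{j+1} = 3w_j + 2^j = 3·(-3^j − 2^j) + 2^j = -3^{j+1} − 3·2^j + 2^j = -3^{j+1} − 2·2^j = -3^{j+1} − 2^{j+1}.
This completes the inductive step, so w_n = -3^n − 2^n for all n ≥ 1.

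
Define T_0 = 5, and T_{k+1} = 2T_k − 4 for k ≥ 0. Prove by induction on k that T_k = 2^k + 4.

Base case: T_0 = 5, and 2^0 + 4 = 1 + 4 = 5.
Assume T_r = 2^r + 4 for some r ≥ 0.
Then T_{r+1} = 2T_r − 4 = 2·(2^r + 4) − 4 = 2^{r+1} + 8 − 4 = 2^{r+1} + 4.
By induction, T_k = 2^k + 4 for all k ≥ 0.

T_k = 2^k + 4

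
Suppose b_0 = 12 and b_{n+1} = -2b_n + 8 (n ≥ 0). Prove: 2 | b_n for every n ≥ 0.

Base case: b_0 = 12 = 2·6, so 2 | b_0.
Assume 2 | b_j, so b_j = 2t for some integer t.
Then b_{j+1} = -2b_j + 8 = -2·(2t) + 8 = 2(-2t + 4), so 2 | b_{j+1}.
So the property holds for j+1, and by induction 2 | b_n for all n ≥ 0.

2 | b_n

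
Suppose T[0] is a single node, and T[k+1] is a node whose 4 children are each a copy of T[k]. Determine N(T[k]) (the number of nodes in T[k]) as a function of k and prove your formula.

Claim: N(T[k]) = (4^{k+1} − 1)/3.

Base case: N(T[0]) = 1, and (4^{0+1} − 1)/3 = 1.
Assume N(T[j]) = (4^{j+1} − 1)/3.
Then N(T[j+1]) = 1 + 4N(T[j]) = 1 + 4·(4^{j+1} − 1)/3 = 1 + (4^{j+2} − 4)/3 = (3 + 4^{j+2} − 4)/3 = (4^{j+2} − 1)/3.
This completes the inductive step, so N(T[k]) = (4^{k+1} − 1)/3 for all k ≥ 0.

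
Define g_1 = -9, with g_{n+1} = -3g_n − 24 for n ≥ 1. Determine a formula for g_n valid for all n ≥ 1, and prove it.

Claim: g_n = (-3)^n − 6.

Base case: g_1 = -9, and (-3)^1 − 6 = -3 − 6 = -9.
Assume g_r = (-3)^r − 6 for some r ≥ 1.
Then g_{r+1} = -3g_r − 24 = -3·((-3)^r − 6) − 24 = -3·(-3)^r + 18 − 24 = (-3)^{r+1} − 6.
By induction, g_n = (-3)^n − 6 for all n ≥ 1.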